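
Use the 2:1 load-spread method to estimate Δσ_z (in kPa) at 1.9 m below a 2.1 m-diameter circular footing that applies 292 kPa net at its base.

By the 2:1 method the load spreads at 1 horizontal : 2 vertical, so at depth z the loaded area has grown by z in each plan dimension:
Δσ ≈ qD²/(D+z)² = 292×2.1²/(2.1+1.9)² = 80.483 kPa

Δσ_z ≈ 80.5 kPa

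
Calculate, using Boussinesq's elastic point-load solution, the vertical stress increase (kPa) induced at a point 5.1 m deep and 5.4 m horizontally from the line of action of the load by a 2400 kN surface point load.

Δσ_z ≈ 6.72 kPa

Boussinesq vertical stress below a point load on an elastic half-space:
Δσ_z = 3P/(2πz²) · [1 + (r/z)²]^(−5/2)
r/z = 5.4/5.1 = 1.0588; [1+(r/z)²]^(−5/2) = 0.15261.
Δσ_z = 3×2400/(2π×5.1²) × 0.15261 = 44.057 × 0.15261 = 6.724 kPa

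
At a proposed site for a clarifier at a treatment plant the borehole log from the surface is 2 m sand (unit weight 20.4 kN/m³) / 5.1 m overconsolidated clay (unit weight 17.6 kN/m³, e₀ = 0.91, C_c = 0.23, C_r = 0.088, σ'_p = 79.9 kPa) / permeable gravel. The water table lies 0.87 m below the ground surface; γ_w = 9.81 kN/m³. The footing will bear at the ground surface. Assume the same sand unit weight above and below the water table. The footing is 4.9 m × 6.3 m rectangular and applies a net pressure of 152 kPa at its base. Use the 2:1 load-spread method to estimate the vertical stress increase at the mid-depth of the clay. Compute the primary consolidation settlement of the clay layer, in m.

S_c ≈ 0.0958 m

Mid-depth of clay below the ground surface: z = 2 + 5.1/2 = 4.55 m.
Total vertical stress at mid-clay: σ_v = 20.4×2 + 17.6×2.55 = 85.68 kPa.
Pore pressure: u = 9.81×(4.55 − 0.87) = 36.101 kPa.
Initial effective stress: σ'_0 = σ_v − u = 85.68 − 36.101 = 49.579 kPa.
Stress increase at mid-clay by the 2:1 spreading method:
Δσ = qBL/((B+z)(L+z)) = 152×4.9×6.3/((4.9+4.55)(6.3+4.55)) = 45.763 kPa
Final effective stress: σ'_f = 49.579 + 45.763 = 95.342 kPa.
σ'_f = 95.342 > σ'_p = 79.9 kPa, so the stress path crosses the preconsolidation pressure — recompression up to σ'_p, then virgin compression beyond:
S_c = H/(1+e₀)·[C_r·log₁₀(σ'_p/σ'_0) + C_c·log₁₀(σ'_f/σ'_p)]
    = 5.1/1.91 × [0.088×log₁₀(79.9/49.579) + 0.23×log₁₀(95.342/79.9)]
    = 2.6702 × [0.018238 + 0.01765] = 0.09583 m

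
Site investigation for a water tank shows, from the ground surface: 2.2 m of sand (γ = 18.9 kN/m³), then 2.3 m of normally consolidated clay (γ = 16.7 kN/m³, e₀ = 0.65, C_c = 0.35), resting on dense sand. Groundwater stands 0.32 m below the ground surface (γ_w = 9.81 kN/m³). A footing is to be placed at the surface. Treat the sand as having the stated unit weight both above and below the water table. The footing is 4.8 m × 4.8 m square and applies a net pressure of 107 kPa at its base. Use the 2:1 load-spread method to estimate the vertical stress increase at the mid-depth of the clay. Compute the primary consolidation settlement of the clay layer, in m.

S_c ≈ 0.167 m

Mid-depth of clay below the ground surface: z = 2.2 + 2.3/2 = 3.35 m.
Total vertical stress at mid-clay: σ_v = 18.9×2.2 + 16.7×1.15 = 60.785 kPa.
Pore pressure: u = 9.81×(3.35 − 0.32) = 29.724 kPa.
Initial effective stress: σ'_0 = σ_v − u = 60.785 − 29.724 = 31.061 kPa.
Stress increase at mid-clay by the 2:1 spreading method:
Δσ = qBL/((B+z)(L+z)) = 107×4.8×4.8/((4.8+3.35)(4.8+3.35)) = 37.115 kPa
Final effective stress: σ'_f = σ'_0 + Δσ = 31.061 + 37.115 = 68.176 kPa.
Normally consolidated clay, so the full stress increment lies on the virgin compression line:
S_c = C_c·H/(1+e₀)·log₁₀(σ'_f/σ'_0) = 0.35×2.3/(1+0.65)×log₁₀(68.176/31.061)
    = 0.48788 × 0.34142 = 0.1666 m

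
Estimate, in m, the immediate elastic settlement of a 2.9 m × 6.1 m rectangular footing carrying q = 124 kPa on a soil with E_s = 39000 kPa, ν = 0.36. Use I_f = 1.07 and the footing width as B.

S_e ≈ 0.00859 m

Immediate (elastic) settlement: S_e = q·B·(1−ν²)/E_s · I_f.
S_e = 124 × 2.9 × (1 − 0.36²) / 39000 × 1.07
    = 124 × 2.9 × 0.8704 / 39000 × 1.07
    = 0.008587 m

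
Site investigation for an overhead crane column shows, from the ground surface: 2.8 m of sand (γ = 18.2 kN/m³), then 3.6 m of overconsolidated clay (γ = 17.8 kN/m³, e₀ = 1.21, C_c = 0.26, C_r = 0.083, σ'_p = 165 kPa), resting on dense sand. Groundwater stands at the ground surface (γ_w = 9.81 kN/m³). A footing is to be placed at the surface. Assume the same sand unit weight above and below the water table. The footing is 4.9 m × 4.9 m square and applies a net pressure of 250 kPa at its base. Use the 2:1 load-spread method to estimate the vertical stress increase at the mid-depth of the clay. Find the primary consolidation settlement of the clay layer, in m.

S_c ≈ 0.0595 m

Mid-depth of clay below the ground surface: z = 2.8 + 3.6/2 = 4.6 m.
Total vertical stress at mid-clay: σ_v = 18.2×2.8 + 17.8×1.8 = 83 kPa.
Pore pressure: u = 9.81×(4.6 − 0) = 45.126 kPa.
Initial effective stress: σ'_0 = σ_v − u = 83 − 45.126 = 37.874 kPa.
Stress increase at mid-clay by the 2:1 spreading method:
Δσ = qBL/((B+z)(L+z)) = 250×4.9×4.9/((4.9+4.6)(4.9+4.6)) = 66.51 kPa
Final effective stress: σ'_f = 37.874 + 66.51 = 104.38 kPa.
σ'_f = 104.38 ≤ σ'_p = 165 kPa, so the clay remains overconsolidated and only the recompression index applies:
S_c = C_r·H/(1+e₀)·log₁₀(σ'_f/σ'_0) = 0.083×3.6/2.21×log₁₀(104.38/37.874)
    = 0.13521 × 0.44028 = 0.05953 m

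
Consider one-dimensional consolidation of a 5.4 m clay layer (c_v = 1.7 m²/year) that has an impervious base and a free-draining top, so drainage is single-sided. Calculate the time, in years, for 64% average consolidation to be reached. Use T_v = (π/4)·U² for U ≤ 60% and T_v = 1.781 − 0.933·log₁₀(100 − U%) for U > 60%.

t ≈ 5.64 years

Drainage path length: H_d = H = 5.4 m (single drainage).
U > 60%: T_v = 1.781 − 0.933·log₁₀(100 − 64) = 0.32897.
t = T_v·H_d²/c_v = 0.32897×5.4²/1.7 = 5.643 years.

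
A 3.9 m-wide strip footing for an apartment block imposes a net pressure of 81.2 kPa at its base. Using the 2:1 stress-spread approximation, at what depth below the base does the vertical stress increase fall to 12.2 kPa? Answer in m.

z ≈ 22.1 m

2:1 spreading — at depth z the loaded area has grown by z in each plan dimension:
qB/(B+z) = Δσ_z ⇒ z = qB/Δσ_z − B = 81.2×3.9/12.2 − 3.9 = 22.06 m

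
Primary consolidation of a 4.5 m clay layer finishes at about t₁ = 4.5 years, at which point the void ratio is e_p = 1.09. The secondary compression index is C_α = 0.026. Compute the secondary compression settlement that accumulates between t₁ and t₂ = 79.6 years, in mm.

Secondary compression: S_s = C_α·H/(1+e_p)·log₁₀(t₂/t₁)
S_s = 0.026×4.5/(1+1.09)×log₁₀(79.6/4.5)
    = 0.05598 × 1.248 = 0.06985 m

S_s ≈ 69.8 mm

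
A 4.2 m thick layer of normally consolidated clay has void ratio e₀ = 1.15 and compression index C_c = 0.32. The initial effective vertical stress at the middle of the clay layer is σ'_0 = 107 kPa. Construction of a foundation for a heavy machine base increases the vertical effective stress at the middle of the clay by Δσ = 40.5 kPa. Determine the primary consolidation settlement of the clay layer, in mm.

Final effective stress: σ'_f = σ'_0 + Δσ = 107 + 40.5 = 147.5 kPa.
Normally consolidated clay, so the full stress increment lies on the virgin compression line:
S_c = C_c·H/(1+e₀)·log₁₀(σ'_f/σ'_0) = 0.32×4.2/(1+1.15)×log₁₀(147.5/107)
    = 0.62512 × 0.13941 = 0.08715 m

S_c ≈ 87.1 mm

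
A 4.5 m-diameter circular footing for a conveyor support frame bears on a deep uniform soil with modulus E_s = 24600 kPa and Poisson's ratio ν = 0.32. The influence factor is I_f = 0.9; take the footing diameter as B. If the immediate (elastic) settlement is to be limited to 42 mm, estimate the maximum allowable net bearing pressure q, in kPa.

S_e = q·B·(1−ν²)/E_s · I_f  ⇒  q = S_e·E_s / (B·(1−ν²)·I_f).
q = 0.042 × 24600 / (4.5 × 0.8976 × 0.9) = 284.2 kPa

q ≈ 284 kPa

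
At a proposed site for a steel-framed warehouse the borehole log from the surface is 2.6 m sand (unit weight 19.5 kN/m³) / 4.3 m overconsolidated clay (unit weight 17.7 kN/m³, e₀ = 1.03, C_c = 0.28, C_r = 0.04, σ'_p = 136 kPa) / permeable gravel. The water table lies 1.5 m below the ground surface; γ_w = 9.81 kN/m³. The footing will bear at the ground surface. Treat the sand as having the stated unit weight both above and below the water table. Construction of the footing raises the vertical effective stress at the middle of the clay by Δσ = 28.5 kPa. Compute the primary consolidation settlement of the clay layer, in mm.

S_c ≈ 14.9 mm

Mid-depth of clay below the ground surface: z = 2.6 + 4.3/2 = 4.75 m.
Total vertical stress at mid-clay: σ_v = 19.5×2.6 + 17.7×2.15 = 88.755 kPa.
Pore pressure: u = 9.81×(4.75 − 1.5) = 31.883 kPa.
Initial effective stress: σ'_0 = σ_v − u = 88.755 − 31.883 = 56.872 kPa.
Final effective stress: σ'_f = 56.872 + 28.5 = 85.372 kPa.
σ'_f = 85.372 ≤ σ'_p = 136 kPa, so the clay remains overconsolidated and only the recompression index applies:
S_c = C_r·H/(1+e₀)·log₁₀(σ'_f/σ'_0) = 0.04×4.3/2.03×log₁₀(85.372/56.872)
    = 0.084728 × 0.17642 = 0.01495 m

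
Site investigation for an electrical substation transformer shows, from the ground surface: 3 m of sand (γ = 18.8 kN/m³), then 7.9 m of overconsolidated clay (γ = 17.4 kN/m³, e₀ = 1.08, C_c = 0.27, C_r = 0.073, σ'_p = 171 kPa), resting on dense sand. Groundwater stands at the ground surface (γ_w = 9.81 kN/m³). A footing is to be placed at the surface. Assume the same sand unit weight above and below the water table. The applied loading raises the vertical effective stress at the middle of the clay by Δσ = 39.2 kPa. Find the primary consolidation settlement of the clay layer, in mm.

Mid-depth of clay below the ground surface: z = 3 + 7.9/2 = 6.95 m.
Total vertical stress at mid-clay: σ_v = 18.8×3 + 17.4×3.95 = 125.13 kPa.
Pore pressure: u = 9.81×(6.95 − 0) = 68.18 kPa.
Initial effective stress: σ'_0 = σ_v − u = 125.13 − 68.18 = 56.95 kPa.
Final effective stress: σ'_f = 56.95 + 39.2 = 96.15 kPa.
σ'_f = 96.15 ≤ σ'_p = 171 kPa, so the clay remains overconsolidated and only the recompression index applies:
S_c = C_r·H/(1+e₀)·log₁₀(σ'_f/σ'_0) = 0.073×7.9/2.08×log₁₀(96.15/56.95)
    = 0.27726 × 0.22746 = 0.06307 m

S_c ≈ 63.1 mm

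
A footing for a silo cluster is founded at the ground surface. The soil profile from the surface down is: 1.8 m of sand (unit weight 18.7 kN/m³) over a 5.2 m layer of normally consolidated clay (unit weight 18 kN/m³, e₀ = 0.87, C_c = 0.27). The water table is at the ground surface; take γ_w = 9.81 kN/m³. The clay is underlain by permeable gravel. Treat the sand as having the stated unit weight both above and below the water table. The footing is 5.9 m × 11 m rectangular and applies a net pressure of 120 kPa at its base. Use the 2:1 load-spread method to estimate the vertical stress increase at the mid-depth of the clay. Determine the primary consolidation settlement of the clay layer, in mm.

Mid-depth of clay below the ground surface: z = 1.8 + 5.2/2 = 4.4 m.
Total vertical stress at mid-clay: σ_v = 18.7×1.8 + 18×2.6 = 80.46 kPa.
Pore pressure: u = 9.81×(4.4 − 0) = 43.164 kPa.
Initial effective stress: σ'_0 = σ_v − u = 80.46 − 43.164 = 37.296 kPa.
Stress increase at mid-clay by the 2:1 spreading method:
Δσ = qBL/((B+z)(L+z)) = 120×5.9×11/((5.9+4.4)(11+4.4)) = 49.098 kPa
Final effective stress: σ'_f = σ'_0 + Δσ = 37.296 + 49.098 = 86.394 kPa.
Normally consolidated clay, so the full stress increment lies on the virgin compression line:
S_c = C_c·H/(1+e₀)·log₁₀(σ'_f/σ'_0) = 0.27×5.2/(1+0.87)×log₁₀(86.394/37.296)
    = 0.7508 × 0.36482 = 0.2739 m

S_c ≈ 274 mm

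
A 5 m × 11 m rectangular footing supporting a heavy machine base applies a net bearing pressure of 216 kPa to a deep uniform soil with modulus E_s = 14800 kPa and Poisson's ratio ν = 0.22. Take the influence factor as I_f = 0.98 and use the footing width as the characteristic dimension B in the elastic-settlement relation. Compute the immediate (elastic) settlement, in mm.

S_e ≈ 68.1 mm

Immediate (elastic) settlement: S_e = q·B·(1−ν²)/E_s · I_f.
S_e = 216 × 5 × (1 − 0.22²) / 14800 × 0.98
    = 216 × 5 × 0.9516 / 14800 × 0.98
    = 0.06805 m = 68.05 mm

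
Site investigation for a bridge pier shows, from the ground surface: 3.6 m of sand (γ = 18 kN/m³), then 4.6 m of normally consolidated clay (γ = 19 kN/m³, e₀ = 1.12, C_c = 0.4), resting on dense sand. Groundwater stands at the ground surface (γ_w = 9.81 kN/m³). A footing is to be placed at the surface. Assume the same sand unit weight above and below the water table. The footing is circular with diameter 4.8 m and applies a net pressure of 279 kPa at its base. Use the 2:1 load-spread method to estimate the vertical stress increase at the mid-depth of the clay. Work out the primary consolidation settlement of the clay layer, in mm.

Mid-depth of clay below the ground surface: z = 3.6 + 4.6/2 = 5.9 m.
Total vertical stress at mid-clay: σ_v = 18×3.6 + 19×2.3 = 108.5 kPa.
Pore pressure: u = 9.81×(5.9 − 0) = 57.879 kPa.
Initial effective stress: σ'_0 = σ_v − u = 108.5 − 57.879 = 50.621 kPa.
Stress increase at mid-clay by the 2:1 spreading method:
Δσ ≈ qD²/(D+z)² = 279×4.8²/(4.8+5.9)² = 56.146 kPa
Final effective stress: σ'_f = σ'_0 + Δσ = 50.621 + 56.146 = 106.77 kPa.
Normally consolidated clay, so the full stress increment lies on the virgin compression line:
S_c = C_c·H/(1+e₀)·log₁₀(σ'_f/σ'_0) = 0.4×4.6/(1+1.12)×log₁₀(106.77/50.621)
    = 0.86792 × 0.32412 = 0.2813 m

S_c ≈ 281 mm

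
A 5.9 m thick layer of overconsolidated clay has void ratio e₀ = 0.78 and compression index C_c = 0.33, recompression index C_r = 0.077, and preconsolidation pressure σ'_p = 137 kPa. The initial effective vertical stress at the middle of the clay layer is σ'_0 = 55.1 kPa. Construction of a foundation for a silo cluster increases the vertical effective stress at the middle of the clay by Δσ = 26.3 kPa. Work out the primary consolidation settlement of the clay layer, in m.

Final effective stress: σ'_f = 55.1 + 26.3 = 81.4 kPa.
σ'_f = 81.4 ≤ σ'_p = 137 kPa, so the clay remains overconsolidated and only the recompression index applies:
S_c = C_r·H/(1+e₀)·log₁₀(σ'_f/σ'_0) = 0.077×5.9/1.78×log₁₀(81.4/55.1)
    = 0.25522 × 0.16947 = 0.04325 m

S_c ≈ 0.0433 m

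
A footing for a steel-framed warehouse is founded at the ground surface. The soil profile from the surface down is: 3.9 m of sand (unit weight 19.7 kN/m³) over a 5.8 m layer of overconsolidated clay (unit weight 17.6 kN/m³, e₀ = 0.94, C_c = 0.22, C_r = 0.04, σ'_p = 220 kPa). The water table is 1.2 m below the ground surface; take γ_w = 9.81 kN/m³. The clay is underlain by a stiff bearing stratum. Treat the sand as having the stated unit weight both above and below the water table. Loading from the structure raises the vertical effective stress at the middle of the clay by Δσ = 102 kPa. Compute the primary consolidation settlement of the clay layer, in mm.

S_c ≈ 45.4 mm

Mid-depth of clay below the ground surface: z = 3.9 + 5.8/2 = 6.8 m.
Total vertical stress at mid-clay: σ_v = 19.7×3.9 + 17.6×2.9 = 127.87 kPa.
Pore pressure: u = 9.81×(6.8 − 1.2) = 54.936 kPa.
Initial effective stress: σ'_0 = σ_v − u = 127.87 − 54.936 = 72.934 kPa.
Final effective stress: σ'_f = 72.934 + 102 = 174.93 kPa.
σ'_f = 174.93 ≤ σ'_p = 220 kPa, so the clay remains overconsolidated and only the recompression index applies:
S_c = C_r·H/(1+e₀)·log₁₀(σ'_f/σ'_0) = 0.04×5.8/1.94×log₁₀(174.93/72.934)
    = 0.11959 × 0.37993 = 0.04544 m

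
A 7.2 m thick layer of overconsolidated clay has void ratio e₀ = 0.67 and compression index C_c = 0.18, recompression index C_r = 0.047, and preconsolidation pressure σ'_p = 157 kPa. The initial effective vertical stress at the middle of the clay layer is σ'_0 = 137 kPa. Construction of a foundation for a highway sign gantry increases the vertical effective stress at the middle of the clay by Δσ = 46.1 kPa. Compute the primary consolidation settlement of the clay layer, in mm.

Final effective stress: σ'_f = 137 + 46.1 = 183.1 kPa.
σ'_f = 183.1 > σ'_p = 157 kPa, so the stress path crosses the preconsolidation pressure — recompression up to σ'_p, then virgin compression beyond:
S_c = H/(1+e₀)·[C_r·log₁₀(σ'_p/σ'_0) + C_c·log₁₀(σ'_f/σ'_p)]
    = 7.2/1.67 × [0.047×log₁₀(157/137) + 0.18×log₁₀(183.1/157)]
    = 4.3114 × [0.0027814 + 0.012022] = 0.06382 m

S_c ≈ 63.8 mm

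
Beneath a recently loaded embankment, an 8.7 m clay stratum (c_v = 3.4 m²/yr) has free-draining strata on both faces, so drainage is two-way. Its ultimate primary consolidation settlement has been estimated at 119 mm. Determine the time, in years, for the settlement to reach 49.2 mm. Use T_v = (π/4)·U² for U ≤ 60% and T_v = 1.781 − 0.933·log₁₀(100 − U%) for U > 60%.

t ≈ 0.747 years

Drainage path length: H_d = H/2 = 4.35 m (double drainage).
U = S(t)/S_ult = 49.2/119 = 0.4134.
U ≤ 60%: T_v = (π/4)·U² = (π/4)×0.41345² = 0.13425.
t = T_v·H_d²/c_v = 0.13425×4.35²/3.4 = 0.7472 years.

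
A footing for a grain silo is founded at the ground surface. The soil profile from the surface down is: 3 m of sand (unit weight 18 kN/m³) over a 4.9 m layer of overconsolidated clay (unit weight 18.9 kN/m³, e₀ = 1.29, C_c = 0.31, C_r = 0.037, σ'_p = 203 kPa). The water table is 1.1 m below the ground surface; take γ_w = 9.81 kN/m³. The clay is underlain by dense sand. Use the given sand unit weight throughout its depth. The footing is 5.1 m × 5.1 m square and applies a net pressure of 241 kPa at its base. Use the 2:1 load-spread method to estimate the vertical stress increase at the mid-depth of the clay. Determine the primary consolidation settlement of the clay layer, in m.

S_c ≈ 0.0234 m

Mid-depth of clay below the ground surface: z = 3 + 4.9/2 = 5.45 m.
Total vertical stress at mid-clay: σ_v = 18×3 + 18.9×2.45 = 100.31 kPa.
Pore pressure: u = 9.81×(5.45 − 1.1) = 42.673 kPa.
Initial effective stress: σ'_0 = σ_v − u = 100.31 − 42.673 = 57.637 kPa.
Stress increase at mid-clay by the 2:1 spreading method:
Δσ = qBL/((B+z)(L+z)) = 241×5.1×5.1/((5.1+5.45)(5.1+5.45)) = 56.319 kPa
Final effective stress: σ'_f = 57.637 + 56.319 = 113.96 kPa.
σ'_f = 113.96 ≤ σ'_p = 203 kPa, so the clay remains overconsolidated and only the recompression index applies:
S_c = C_r·H/(1+e₀)·log₁₀(σ'_f/σ'_0) = 0.037×4.9/2.29×log₁₀(113.96/57.637)
    = 0.079169 × 0.29605 = 0.02344 m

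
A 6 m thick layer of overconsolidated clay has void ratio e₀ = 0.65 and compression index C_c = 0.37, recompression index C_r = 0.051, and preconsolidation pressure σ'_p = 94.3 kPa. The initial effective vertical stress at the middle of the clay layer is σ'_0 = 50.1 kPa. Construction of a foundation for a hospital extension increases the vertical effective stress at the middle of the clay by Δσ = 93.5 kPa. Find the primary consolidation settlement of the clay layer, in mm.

Final effective stress: σ'_f = 50.1 + 93.5 = 143.6 kPa.
σ'_f = 143.6 > σ'_p = 94.3 kPa, so the stress path crosses the preconsolidation pressure — recompression up to σ'_p, then virgin compression beyond:
S_c = H/(1+e₀)·[C_r·log₁₀(σ'_p/σ'_0) + C_c·log₁₀(σ'_f/σ'_p)]
    = 6/1.65 × [0.051×log₁₀(94.3/50.1) + 0.37×log₁₀(143.6/94.3)]
    = 3.6364 × [0.014008 + 0.067578] = 0.2967 m

S_c ≈ 297 mm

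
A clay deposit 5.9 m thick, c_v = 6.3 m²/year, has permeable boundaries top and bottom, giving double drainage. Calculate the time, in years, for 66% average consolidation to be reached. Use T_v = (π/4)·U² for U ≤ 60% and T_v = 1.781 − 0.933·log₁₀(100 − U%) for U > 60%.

t ≈ 0.486 years

Drainage path length: H_d = H/2 = 2.95 m (double drainage).
U > 60%: T_v = 1.781 − 0.933·log₁₀(100 − 66) = 0.35213.
t = T_v·H_d²/c_v = 0.35213×2.95²/6.3 = 0.4864 years.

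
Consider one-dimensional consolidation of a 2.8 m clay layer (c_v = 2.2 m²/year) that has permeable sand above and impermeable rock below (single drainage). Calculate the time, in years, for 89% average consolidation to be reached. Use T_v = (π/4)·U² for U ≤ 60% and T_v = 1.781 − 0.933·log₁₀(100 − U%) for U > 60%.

t ≈ 2.88 years

Drainage path length: H_d = H = 2.8 m (single drainage).
U > 60%: T_v = 1.781 − 0.933·log₁₀(100 − 89) = 0.80938.
t = T_v·H_d²/c_v = 0.80938×2.8²/2.2 = 2.884 years.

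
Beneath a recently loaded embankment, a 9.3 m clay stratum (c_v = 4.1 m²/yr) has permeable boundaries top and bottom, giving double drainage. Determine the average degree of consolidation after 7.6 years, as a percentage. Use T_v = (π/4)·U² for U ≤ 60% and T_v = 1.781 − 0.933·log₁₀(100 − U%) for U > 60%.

U ≈ 97.7 %

Drainage path length: H_d = H/2 = 4.65 m (double drainage).
T_v = c_v·t/H_d² = 4.1×7.6/4.65² = 1.4411.
T_v = 1.4411 corresponds to the U > 60% branch:
U = 1 − 10^((1.781 − T_v)/0.933)/100 = 0.9769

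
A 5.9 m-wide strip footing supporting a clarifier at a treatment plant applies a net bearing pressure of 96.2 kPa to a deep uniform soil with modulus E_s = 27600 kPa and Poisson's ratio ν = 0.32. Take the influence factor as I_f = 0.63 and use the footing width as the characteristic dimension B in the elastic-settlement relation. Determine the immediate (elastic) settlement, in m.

Immediate (elastic) settlement: S_e = q·B·(1−ν²)/E_s · I_f.
S_e = 96.2 × 5.9 × (1 − 0.32²) / 27600 × 0.63
    = 96.2 × 5.9 × 0.8976 / 27600 × 0.63
    = 0.01163 m

S_e ≈ 0.0116 m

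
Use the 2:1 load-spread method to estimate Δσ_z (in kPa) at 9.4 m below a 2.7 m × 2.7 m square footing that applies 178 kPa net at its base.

Δσ_z ≈ 8.86 kPa

By the 2:1 method the load spreads at 1 horizontal : 2 vertical, so at depth z the loaded area has grown by z in each plan dimension:
Δσ = qBL/((B+z)(L+z)) = 178×2.7×2.7/((2.7+9.4)(2.7+9.4)) = 8.8629 kPa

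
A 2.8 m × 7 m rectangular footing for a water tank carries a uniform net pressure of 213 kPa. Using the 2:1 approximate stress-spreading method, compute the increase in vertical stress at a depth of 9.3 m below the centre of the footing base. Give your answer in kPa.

Δσ_z ≈ 21.2 kPa

By the 2:1 method the load spreads at 1 horizontal : 2 vertical, so at depth z the loaded area has grown by z in each plan dimension:
Δσ = qBL/((B+z)(L+z)) = 213×2.8×7/((2.8+9.3)(7+9.3)) = 21.167 kPa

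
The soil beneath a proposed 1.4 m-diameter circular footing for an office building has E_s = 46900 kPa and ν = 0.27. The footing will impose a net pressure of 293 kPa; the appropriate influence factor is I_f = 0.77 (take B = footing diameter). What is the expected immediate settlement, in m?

S_e ≈ 0.00624 m

Immediate (elastic) settlement: S_e = q·B·(1−ν²)/E_s · I_f.
S_e = 293 × 1.4 × (1 − 0.27²) / 46900 × 0.77
    = 293 × 1.4 × 0.9271 / 46900 × 0.77
    = 0.006244 m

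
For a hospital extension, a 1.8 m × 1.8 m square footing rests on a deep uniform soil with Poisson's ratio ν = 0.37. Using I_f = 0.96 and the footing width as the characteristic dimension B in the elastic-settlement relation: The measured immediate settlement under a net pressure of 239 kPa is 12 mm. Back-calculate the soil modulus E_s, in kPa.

S_e = q·B·(1−ν²)/E_s · I_f  ⇒  E_s = q·B·(1−ν²)·I_f / S_e.
E_s = 239 × 1.8 × 0.8631 × 0.96 / 0.012 = 29700 kPa

E_s ≈ 29700 kPa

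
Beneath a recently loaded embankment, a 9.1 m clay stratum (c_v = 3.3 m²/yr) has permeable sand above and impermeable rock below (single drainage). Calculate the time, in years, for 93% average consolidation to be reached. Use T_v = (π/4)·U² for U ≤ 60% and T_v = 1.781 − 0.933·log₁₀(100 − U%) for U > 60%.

t ≈ 24.9 years

Drainage path length: H_d = H = 9.1 m (single drainage).
U > 60%: T_v = 1.781 − 0.933·log₁₀(100 − 93) = 0.99252.
t = T_v·H_d²/c_v = 0.99252×9.1²/3.3 = 24.91 years.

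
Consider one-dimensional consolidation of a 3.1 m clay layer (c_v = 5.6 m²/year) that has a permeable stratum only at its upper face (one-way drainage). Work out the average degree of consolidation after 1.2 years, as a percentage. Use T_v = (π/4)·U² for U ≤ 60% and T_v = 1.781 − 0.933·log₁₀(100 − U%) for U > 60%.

Drainage path length: H_d = H = 3.1 m (single drainage).
T_v = c_v·t/H_d² = 5.6×1.2/3.1² = 0.69927.
T_v = 0.69927 corresponds to the U > 60% branch:
U = 1 − 10^((1.781 − T_v)/0.933)/100 = 0.8557

U ≈ 85.6 %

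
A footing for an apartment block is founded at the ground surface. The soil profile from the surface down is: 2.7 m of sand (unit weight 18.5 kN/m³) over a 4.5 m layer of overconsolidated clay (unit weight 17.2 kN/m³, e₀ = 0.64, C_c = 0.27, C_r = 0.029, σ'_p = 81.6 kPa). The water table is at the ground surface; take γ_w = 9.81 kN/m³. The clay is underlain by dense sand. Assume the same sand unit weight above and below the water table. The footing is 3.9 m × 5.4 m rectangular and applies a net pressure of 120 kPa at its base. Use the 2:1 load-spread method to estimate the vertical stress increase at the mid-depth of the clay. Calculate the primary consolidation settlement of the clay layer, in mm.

S_c ≈ 18.1 mm

Mid-depth of clay below the ground surface: z = 2.7 + 4.5/2 = 4.95 m.
Total vertical stress at mid-clay: σ_v = 18.5×2.7 + 17.2×2.25 = 88.65 kPa.
Pore pressure: u = 9.81×(4.95 − 0) = 48.56 kPa.
Initial effective stress: σ'_0 = σ_v − u = 88.65 − 48.56 = 40.09 kPa.
Stress increase at mid-clay by the 2:1 spreading method:
Δσ = qBL/((B+z)(L+z)) = 120×3.9×5.4/((3.9+4.95)(5.4+4.95)) = 27.59 kPa
Final effective stress: σ'_f = 40.09 + 27.59 = 67.68 kPa.
σ'_f = 67.68 ≤ σ'_p = 81.6 kPa, so the clay remains overconsolidated and only the recompression index applies:
S_c = C_r·H/(1+e₀)·log₁₀(σ'_f/σ'_0) = 0.029×4.5/1.64×log₁₀(67.68/40.09)
    = 0.079573 × 0.22742 = 0.0181 m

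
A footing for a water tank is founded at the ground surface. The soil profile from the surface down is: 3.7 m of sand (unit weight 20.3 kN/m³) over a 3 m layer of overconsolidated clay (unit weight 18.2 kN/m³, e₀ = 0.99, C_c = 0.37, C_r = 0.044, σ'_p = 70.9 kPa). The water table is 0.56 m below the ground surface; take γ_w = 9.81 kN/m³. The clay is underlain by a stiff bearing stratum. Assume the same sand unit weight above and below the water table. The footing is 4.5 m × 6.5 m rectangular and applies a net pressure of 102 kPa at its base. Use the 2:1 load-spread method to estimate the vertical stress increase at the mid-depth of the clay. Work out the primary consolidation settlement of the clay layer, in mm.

Mid-depth of clay below the ground surface: z = 3.7 + 3/2 = 5.2 m.
Total vertical stress at mid-clay: σ_v = 20.3×3.7 + 18.2×1.5 = 102.41 kPa.
Pore pressure: u = 9.81×(5.2 − 0.56) = 45.518 kPa.
Initial effective stress: σ'_0 = σ_v − u = 102.41 − 45.518 = 56.892 kPa.
Stress increase at mid-clay by the 2:1 spreading method:
Δσ = qBL/((B+z)(L+z)) = 102×4.5×6.5/((4.5+5.2)(6.5+5.2)) = 26.289 kPa
Final effective stress: σ'_f = 56.892 + 26.289 = 83.181 kPa.
σ'_f = 83.181 > σ'_p = 70.9 kPa, so the stress path crosses the preconsolidation pressure — recompression up to σ'_p, then virgin compression beyond:
S_c = H/(1+e₀)·[C_r·log₁₀(σ'_p/σ'_0) + C_c·log₁₀(σ'_f/σ'_p)]
    = 3/1.99 × [0.044×log₁₀(70.9/56.892) + 0.37×log₁₀(83.181/70.9)]
    = 1.5075 × [0.0042062 + 0.02567] = 0.04504 m

S_c ≈ 45 mm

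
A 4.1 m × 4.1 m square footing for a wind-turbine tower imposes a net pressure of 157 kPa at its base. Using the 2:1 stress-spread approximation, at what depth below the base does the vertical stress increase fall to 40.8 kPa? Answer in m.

z ≈ 3.94 m

2:1 spreading — at depth z the loaded area has grown by z in each plan dimension:
qB²/(B+z)² = Δσ_z ⇒ z = B(√(q/Δσ_z) − 1) = 4.1×(√(157/40.8) − 1) = 3.943 m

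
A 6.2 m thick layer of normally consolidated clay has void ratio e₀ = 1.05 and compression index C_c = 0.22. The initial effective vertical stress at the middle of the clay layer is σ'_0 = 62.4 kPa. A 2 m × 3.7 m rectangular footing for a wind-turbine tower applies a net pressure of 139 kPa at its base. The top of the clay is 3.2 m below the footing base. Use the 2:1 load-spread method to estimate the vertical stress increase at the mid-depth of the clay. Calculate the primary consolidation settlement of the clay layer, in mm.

Mid-depth of clay below the footing base: z = 3.2 + 6.2/2 = 6.3 m.
Stress increase at mid-clay by the 2:1 spreading method:
Δσ = qBL/((B+z)(L+z)) = 139×2×3.7/((2+6.3)(3.7+6.3)) = 12.393 kPa
Final effective stress: σ'_f = σ'_0 + Δσ = 62.4 + 12.393 = 74.793 kPa.
Normally consolidated clay, so the full stress increment lies on the virgin compression line:
S_c = C_c·H/(1+e₀)·log₁₀(σ'_f/σ'_0) = 0.22×6.2/(1+1.05)×log₁₀(74.793/62.4)
    = 0.66537 × 0.078676 = 0.05235 m

S_c ≈ 52.3 mm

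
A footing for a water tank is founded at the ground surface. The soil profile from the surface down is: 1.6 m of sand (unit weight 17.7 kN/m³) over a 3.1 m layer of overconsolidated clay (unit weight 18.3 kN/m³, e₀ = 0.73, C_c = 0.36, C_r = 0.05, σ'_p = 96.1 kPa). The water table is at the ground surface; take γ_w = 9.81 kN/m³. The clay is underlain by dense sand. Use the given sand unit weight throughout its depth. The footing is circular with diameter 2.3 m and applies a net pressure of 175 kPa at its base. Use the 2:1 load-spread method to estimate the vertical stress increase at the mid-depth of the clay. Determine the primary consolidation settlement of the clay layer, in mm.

Mid-depth of clay below the ground surface: z = 1.6 + 3.1/2 = 3.15 m.
Total vertical stress at mid-clay: σ_v = 17.7×1.6 + 18.3×1.55 = 56.685 kPa.
Pore pressure: u = 9.81×(3.15 − 0) = 30.902 kPa.
Initial effective stress: σ'_0 = σ_v − u = 56.685 − 30.902 = 25.783 kPa.
Stress increase at mid-clay by the 2:1 spreading method:
Δσ ≈ qD²/(D+z)² = 175×2.3²/(2.3+3.15)² = 31.167 kPa
Final effective stress: σ'_f = 25.783 + 31.167 = 56.95 kPa.
σ'_f = 56.95 ≤ σ'_p = 96.1 kPa, so the clay remains overconsolidated and only the recompression index applies:
S_c = C_r·H/(1+e₀)·log₁₀(σ'_f/σ'_0) = 0.05×3.1/1.73×log₁₀(56.95/25.783)
    = 0.089595 × 0.34416 = 0.03084 m

S_c ≈ 30.8 mm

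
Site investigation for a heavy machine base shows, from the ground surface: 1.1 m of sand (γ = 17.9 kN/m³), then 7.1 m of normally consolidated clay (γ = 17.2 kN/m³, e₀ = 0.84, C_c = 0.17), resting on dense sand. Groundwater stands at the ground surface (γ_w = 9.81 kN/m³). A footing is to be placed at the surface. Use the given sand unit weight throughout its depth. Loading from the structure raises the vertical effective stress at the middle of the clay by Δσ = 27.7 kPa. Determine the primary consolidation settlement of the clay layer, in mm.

Mid-depth of clay below the ground surface: z = 1.1 + 7.1/2 = 4.65 m.
Total vertical stress at mid-clay: σ_v = 17.9×1.1 + 17.2×3.55 = 80.75 kPa.
Pore pressure: u = 9.81×(4.65 − 0) = 45.617 kPa.
Initial effective stress: σ'_0 = σ_v − u = 80.75 − 45.617 = 35.133 kPa.
Final effective stress: σ'_f = σ'_0 + Δσ = 35.133 + 27.7 = 62.833 kPa.
Normally consolidated clay, so the full stress increment lies on the virgin compression line:
S_c = C_c·H/(1+e₀)·log₁₀(σ'_f/σ'_0) = 0.17×7.1/(1+0.84)×log₁₀(62.833/35.133)
    = 0.65598 × 0.25247 = 0.1656 m

S_c ≈ 166 mm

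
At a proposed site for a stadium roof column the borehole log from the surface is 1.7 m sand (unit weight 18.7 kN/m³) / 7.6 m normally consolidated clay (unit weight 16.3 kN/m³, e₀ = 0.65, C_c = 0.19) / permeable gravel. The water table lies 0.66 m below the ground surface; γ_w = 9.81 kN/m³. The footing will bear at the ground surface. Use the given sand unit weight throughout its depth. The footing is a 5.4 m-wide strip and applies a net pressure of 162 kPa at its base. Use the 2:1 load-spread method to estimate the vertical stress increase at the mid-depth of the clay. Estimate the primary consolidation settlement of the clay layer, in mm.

S_c ≈ 382 mm

Mid-depth of clay below the ground surface: z = 1.7 + 7.6/2 = 5.5 m.
Total vertical stress at mid-clay: σ_v = 18.7×1.7 + 16.3×3.8 = 93.73 kPa.
Pore pressure: u = 9.81×(5.5 − 0.66) = 47.48 kPa.
Initial effective stress: σ'_0 = σ_v − u = 93.73 − 47.48 = 46.25 kPa.
Stress increase at mid-clay by the 2:1 spreading method:
Δσ = qB/(B+z) = 162×5.4/(5.4+5.5) = 80.257 kPa
Final effective stress: σ'_f = σ'_0 + Δσ = 46.25 + 80.257 = 126.51 kPa.
Normally consolidated clay, so the full stress increment lies on the virgin compression line:
S_c = C_c·H/(1+e₀)·log₁₀(σ'_f/σ'_0) = 0.19×7.6/(1+0.65)×log₁₀(126.51/46.25)
    = 0.87515 × 0.43701 = 0.3824 m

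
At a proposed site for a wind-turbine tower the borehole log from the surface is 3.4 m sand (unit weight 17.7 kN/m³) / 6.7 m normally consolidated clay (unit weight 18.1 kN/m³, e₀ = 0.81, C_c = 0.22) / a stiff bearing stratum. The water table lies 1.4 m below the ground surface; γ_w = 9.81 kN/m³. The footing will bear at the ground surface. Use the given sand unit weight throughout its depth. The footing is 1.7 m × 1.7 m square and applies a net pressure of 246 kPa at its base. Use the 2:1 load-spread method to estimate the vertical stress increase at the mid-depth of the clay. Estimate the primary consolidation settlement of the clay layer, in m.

S_c ≈ 0.0481 m

Mid-depth of clay below the ground surface: z = 3.4 + 6.7/2 = 6.75 m.
Total vertical stress at mid-clay: σ_v = 17.7×3.4 + 18.1×3.35 = 120.81 kPa.
Pore pressure: u = 9.81×(6.75 − 1.4) = 52.483 kPa.
Initial effective stress: σ'_0 = σ_v − u = 120.81 − 52.483 = 68.327 kPa.
Stress increase at mid-clay by the 2:1 spreading method:
Δσ = qBL/((B+z)(L+z)) = 246×1.7×1.7/((1.7+6.75)(1.7+6.75)) = 9.9568 kPa
Final effective stress: σ'_f = σ'_0 + Δσ = 68.327 + 9.9568 = 78.284 kPa.
Normally consolidated clay, so the full stress increment lies on the virgin compression line:
S_c = C_c·H/(1+e₀)·log₁₀(σ'_f/σ'_0) = 0.22×6.7/(1+0.81)×log₁₀(78.284/68.327)
    = 0.81436 × 0.059081 = 0.04811 m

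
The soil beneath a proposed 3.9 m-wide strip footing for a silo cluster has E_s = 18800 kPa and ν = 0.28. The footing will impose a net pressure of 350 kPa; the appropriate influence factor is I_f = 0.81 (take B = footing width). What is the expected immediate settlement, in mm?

Immediate (elastic) settlement: S_e = q·B·(1−ν²)/E_s · I_f.
S_e = 350 × 3.9 × (1 − 0.28²) / 18800 × 0.81
    = 350 × 3.9 × 0.9216 / 18800 × 0.81
    = 0.0542 m = 54.2 mm

S_e ≈ 54.2 mm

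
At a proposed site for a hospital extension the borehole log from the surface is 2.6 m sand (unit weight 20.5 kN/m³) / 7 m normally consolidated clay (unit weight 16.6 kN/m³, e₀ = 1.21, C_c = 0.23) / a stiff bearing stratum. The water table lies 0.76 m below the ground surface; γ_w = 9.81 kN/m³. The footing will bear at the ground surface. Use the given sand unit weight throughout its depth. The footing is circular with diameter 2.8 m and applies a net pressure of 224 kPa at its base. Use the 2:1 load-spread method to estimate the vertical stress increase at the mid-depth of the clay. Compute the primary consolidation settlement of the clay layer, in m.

Mid-depth of clay below the ground surface: z = 2.6 + 7/2 = 6.1 m.
Total vertical stress at mid-clay: σ_v = 20.5×2.6 + 16.6×3.5 = 111.4 kPa.
Pore pressure: u = 9.81×(6.1 − 0.76) = 52.385 kPa.
Initial effective stress: σ'_0 = σ_v − u = 111.4 − 52.385 = 59.015 kPa.
Stress increase at mid-clay by the 2:1 spreading method:
Δσ ≈ qD²/(D+z)² = 224×2.8²/(2.8+6.1)² = 22.171 kPa
Final effective stress: σ'_f = σ'_0 + Δσ = 59.015 + 22.171 = 81.186 kPa.
Normally consolidated clay, so the full stress increment lies on the virgin compression line:
S_c = C_c·H/(1+e₀)·log₁₀(σ'_f/σ'_0) = 0.23×7/(1+1.21)×log₁₀(81.186/59.015)
    = 0.72851 × 0.13852 = 0.1009 m

S_c ≈ 0.101 m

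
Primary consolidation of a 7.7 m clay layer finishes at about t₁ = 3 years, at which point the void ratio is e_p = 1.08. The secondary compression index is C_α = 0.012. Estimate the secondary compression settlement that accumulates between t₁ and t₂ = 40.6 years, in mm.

S_s ≈ 50.3 mm

Secondary compression: S_s = C_α·H/(1+e_p)·log₁₀(t₂/t₁)
S_s = 0.012×7.7/(1+1.08)×log₁₀(40.6/3)
    = 0.04442 × 1.131 = 0.05026 m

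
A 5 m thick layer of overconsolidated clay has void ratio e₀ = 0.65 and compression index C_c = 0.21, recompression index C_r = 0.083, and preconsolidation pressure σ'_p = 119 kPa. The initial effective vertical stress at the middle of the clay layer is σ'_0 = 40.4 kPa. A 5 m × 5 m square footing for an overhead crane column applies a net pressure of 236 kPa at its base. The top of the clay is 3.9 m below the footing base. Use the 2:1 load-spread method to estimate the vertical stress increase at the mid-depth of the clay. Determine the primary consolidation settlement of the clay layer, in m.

S_c ≈ 0.0823 m

Mid-depth of clay below the footing base: z = 3.9 + 5/2 = 6.4 m.
Stress increase at mid-clay by the 2:1 spreading method:
Δσ = qBL/((B+z)(L+z)) = 236×5×5/((5+6.4)(5+6.4)) = 45.399 kPa
Final effective stress: σ'_f = 40.4 + 45.399 = 85.799 kPa.
σ'_f = 85.799 ≤ σ'_p = 119 kPa, so the clay remains overconsolidated and only the recompression index applies:
S_c = C_r·H/(1+e₀)·log₁₀(σ'_f/σ'_0) = 0.083×5/1.65×log₁₀(85.799/40.4)
    = 0.25151 × 0.3271 = 0.08227 m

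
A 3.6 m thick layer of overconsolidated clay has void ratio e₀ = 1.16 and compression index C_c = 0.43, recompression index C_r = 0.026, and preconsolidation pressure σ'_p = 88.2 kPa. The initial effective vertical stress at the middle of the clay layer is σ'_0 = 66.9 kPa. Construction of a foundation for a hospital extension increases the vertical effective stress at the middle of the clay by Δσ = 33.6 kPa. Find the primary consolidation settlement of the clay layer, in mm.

S_c ≈ 45.8 mm

Final effective stress: σ'_f = 66.9 + 33.6 = 100.5 kPa.
σ'_f = 100.5 > σ'_p = 88.2 kPa, so the stress path crosses the preconsolidation pressure — recompression up to σ'_p, then virgin compression beyond:
S_c = H/(1+e₀)·[C_r·log₁₀(σ'_p/σ'_0) + C_c·log₁₀(σ'_f/σ'_p)]
    = 3.6/2.16 × [0.026×log₁₀(88.2/66.9) + 0.43×log₁₀(100.5/88.2)]
    = 1.6667 × [0.0031211 + 0.02438] = 0.04584 m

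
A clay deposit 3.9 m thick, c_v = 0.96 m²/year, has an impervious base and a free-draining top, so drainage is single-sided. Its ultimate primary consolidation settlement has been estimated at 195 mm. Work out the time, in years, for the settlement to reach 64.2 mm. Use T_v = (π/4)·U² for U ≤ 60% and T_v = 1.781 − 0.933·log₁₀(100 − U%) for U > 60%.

Drainage path length: H_d = H = 3.9 m (single drainage).
U = S(t)/S_ult = 64.2/195 = 0.3292.
U ≤ 60%: T_v = (π/4)·U² = (π/4)×0.32923² = 0.085132.
t = T_v·H_d²/c_v = 0.085132×3.9²/0.96 = 1.349 years.

t ≈ 1.35 years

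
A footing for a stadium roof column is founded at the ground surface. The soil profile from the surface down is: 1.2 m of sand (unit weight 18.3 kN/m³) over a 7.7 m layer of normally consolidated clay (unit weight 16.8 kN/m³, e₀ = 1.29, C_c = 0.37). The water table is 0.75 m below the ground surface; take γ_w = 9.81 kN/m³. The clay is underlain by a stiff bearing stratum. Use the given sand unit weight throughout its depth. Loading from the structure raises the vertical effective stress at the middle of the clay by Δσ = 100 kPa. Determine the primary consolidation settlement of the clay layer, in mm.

Mid-depth of clay below the ground surface: z = 1.2 + 7.7/2 = 5.05 m.
Total vertical stress at mid-clay: σ_v = 18.3×1.2 + 16.8×3.85 = 86.64 kPa.
Pore pressure: u = 9.81×(5.05 − 0.75) = 42.183 kPa.
Initial effective stress: σ'_0 = σ_v − u = 86.64 − 42.183 = 44.457 kPa.
Final effective stress: σ'_f = σ'_0 + Δσ = 44.457 + 100 = 144.46 kPa.
Normally consolidated clay, so the full stress increment lies on the virgin compression line:
S_c = C_c·H/(1+e₀)·log₁₀(σ'_f/σ'_0) = 0.37×7.7/(1+1.29)×log₁₀(144.46/44.457)
    = 1.2441 × 0.51181 = 0.6367 m

S_c ≈ 637 mm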